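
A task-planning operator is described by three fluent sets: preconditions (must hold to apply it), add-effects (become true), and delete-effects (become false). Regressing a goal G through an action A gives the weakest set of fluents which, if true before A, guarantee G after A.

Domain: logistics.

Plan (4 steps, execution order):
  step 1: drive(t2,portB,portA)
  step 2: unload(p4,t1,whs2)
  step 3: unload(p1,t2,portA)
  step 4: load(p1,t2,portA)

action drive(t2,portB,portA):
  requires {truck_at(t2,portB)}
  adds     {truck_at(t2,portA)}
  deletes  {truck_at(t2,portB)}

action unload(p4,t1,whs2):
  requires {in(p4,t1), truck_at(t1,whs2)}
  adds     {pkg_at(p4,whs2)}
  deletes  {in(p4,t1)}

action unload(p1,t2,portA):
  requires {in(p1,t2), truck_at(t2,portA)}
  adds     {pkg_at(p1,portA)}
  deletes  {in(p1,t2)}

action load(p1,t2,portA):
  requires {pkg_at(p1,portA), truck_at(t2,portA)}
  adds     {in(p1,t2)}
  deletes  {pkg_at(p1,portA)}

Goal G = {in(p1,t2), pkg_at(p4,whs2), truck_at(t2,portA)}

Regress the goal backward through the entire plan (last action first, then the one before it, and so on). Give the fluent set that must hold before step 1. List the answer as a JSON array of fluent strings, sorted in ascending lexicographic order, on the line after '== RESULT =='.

Regress step by step:
  through step 4 (load(p1,t2,portA)): drop {in(p1,t2)}, keep {pkg_at(p4,whs2), truck_at(t2,portA)}, require {pkg_at(p1,portA), truck_at(t2,portA)}
    → {pkg_at(p1,portA), pkg_at(p4,whs2), truck_at(t2,portA)}
  through step 3 (unload(p1,t2,portA)): drop {pkg_at(p1,portA)}, keep {pkg_at(p4,whs2), truck_at(t2,portA)}, require {in(p1,t2), truck_at(t2,portA)}
    → {in(p1,t2), pkg_at(p4,whs2), truck_at(t2,portA)}
  through step 2 (unload(p4,t1,whs2)): drop {pkg_at(p4,whs2)}, keep {in(p1,t2), truck_at(t2,portA)}, require {in(p4,t1), truck_at(t1,whs2)}
    → {in(p1,t2), in(p4,t1), truck_at(t1,whs2), truck_at(t2,portA)}
  through step 1 (drive(t2,portB,portA)): drop {truck_at(t2,portA)}, keep {in(p1,t2), in(p4,t1), truck_at(t1,whs2)}, require {truck_at(t2,portB)}
    → {in(p1,t2), in(p4,t1), truck_at(t1,whs2), truck_at(t2,portB)}

== RESULT ==
["in(p1,t2)", "in(p4,t1)", "truck_at(t1,whs2)", "truck_at(t2,portB)"]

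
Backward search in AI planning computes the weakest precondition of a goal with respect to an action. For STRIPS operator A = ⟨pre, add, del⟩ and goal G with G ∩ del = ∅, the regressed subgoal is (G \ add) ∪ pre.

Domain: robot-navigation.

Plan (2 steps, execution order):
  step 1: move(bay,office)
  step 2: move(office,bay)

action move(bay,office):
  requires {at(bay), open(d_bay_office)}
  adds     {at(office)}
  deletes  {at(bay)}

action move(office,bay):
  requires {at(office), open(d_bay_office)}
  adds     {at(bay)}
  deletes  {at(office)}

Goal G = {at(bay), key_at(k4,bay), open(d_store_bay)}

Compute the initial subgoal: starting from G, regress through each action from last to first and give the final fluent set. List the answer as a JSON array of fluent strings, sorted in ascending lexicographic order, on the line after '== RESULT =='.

Regress step by step:
  through step 2 (move(office,bay)): drop {at(bay)}, keep {key_at(k4,bay), open(d_store_bay)}, require {at(office), open(d_bay_office)}
    → {at(office), key_at(k4,bay), open(d_bay_office), open(d_store_bay)}
  through step 1 (move(bay,office)): drop {at(office)}, keep {key_at(k4,bay), open(d_bay_office), open(d_store_bay)}, require {at(bay), open(d_bay_office)}
    → {at(bay), key_at(k4,bay), open(d_bay_office), open(d_store_bay)}

== RESULT ==
["at(bay)", "key_at(k4,bay)", "open(d_bay_office)", "open(d_store_bay)"]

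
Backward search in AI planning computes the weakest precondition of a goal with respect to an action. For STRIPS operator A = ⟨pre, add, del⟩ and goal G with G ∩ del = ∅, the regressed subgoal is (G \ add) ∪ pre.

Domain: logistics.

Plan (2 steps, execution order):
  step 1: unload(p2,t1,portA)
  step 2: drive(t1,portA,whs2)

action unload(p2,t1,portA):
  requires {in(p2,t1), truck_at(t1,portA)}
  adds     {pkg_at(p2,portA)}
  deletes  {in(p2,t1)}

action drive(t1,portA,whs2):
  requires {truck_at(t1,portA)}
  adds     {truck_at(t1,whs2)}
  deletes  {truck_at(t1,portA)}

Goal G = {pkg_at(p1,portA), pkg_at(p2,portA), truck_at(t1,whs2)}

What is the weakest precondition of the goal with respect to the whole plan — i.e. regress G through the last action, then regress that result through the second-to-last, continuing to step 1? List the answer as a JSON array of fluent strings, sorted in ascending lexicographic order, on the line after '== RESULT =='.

Regress step by step:
  through step 2 (drive(t1,portA,whs2)): drop {truck_at(t1,whs2)}, keep {pkg_at(p1,portA), pkg_at(p2,portA)}, require {truck_at(t1,portA)}
    → {pkg_at(p1,portA), pkg_at(p2,portA), truck_at(t1,portA)}
  through step 1 (unload(p2,t1,portA)): drop {pkg_at(p2,portA)}, keep {pkg_at(p1,portA), truck_at(t1,portA)}, require {in(p2,t1), truck_at(t1,portA)}
    → {in(p2,t1), pkg_at(p1,portA), truck_at(t1,portA)}

== RESULT ==
["in(p2,t1)", "pkg_at(p1,portA)", "truck_at(t1,portA)"]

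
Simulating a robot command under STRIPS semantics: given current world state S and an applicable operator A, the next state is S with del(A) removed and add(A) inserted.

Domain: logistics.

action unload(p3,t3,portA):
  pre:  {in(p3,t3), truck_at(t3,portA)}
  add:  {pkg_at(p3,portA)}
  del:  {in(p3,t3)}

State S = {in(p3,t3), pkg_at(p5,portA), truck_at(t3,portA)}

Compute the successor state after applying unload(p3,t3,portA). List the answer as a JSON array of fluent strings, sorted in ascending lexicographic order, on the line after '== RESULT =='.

Progress:
  pre ⊆ S: {in(p3,t3), truck_at(t3,portA)} ⊆ S  — applicable
  S \ del = {pkg_at(p5,portA), truck_at(t3,portA)}
  ∪ add   = {pkg_at(p3,portA), pkg_at(p5,portA), truck_at(t3,portA)}

== RESULT ==
["pkg_at(p3,portA)", "pkg_at(p5,portA)", "truck_at(t3,portA)"]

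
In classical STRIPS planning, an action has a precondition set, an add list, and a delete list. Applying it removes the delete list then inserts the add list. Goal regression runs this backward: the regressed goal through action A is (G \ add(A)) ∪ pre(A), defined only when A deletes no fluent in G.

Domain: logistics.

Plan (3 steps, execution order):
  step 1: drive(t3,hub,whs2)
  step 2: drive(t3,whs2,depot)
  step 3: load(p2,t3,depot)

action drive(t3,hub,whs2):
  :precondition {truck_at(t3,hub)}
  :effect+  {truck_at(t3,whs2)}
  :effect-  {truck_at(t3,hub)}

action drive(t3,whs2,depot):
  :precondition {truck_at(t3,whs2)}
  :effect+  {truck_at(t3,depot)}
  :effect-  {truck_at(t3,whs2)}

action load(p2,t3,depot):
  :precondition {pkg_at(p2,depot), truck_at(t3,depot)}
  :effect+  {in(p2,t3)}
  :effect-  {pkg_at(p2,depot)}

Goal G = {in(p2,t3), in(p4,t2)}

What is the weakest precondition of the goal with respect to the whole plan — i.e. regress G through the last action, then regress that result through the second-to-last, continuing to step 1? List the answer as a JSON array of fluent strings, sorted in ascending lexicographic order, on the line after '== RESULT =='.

Work backward from the goal:
  through step 3 (load(p2,t3,depot)): drop {in(p2,t3)}, keep {in(p4,t2)}, require {pkg_at(p2,depot), truck_at(t3,depot)}
    → {in(p4,t2), pkg_at(p2,depot), truck_at(t3,depot)}
  through step 2 (drive(t3,whs2,depot)): drop {truck_at(t3,depot)}, keep {in(p4,t2), pkg_at(p2,depot)}, require {truck_at(t3,whs2)}
    → {in(p4,t2), pkg_at(p2,depot), truck_at(t3,whs2)}
  through step 1 (drive(t3,hub,whs2)): drop {truck_at(t3,whs2)}, keep {in(p4,t2), pkg_at(p2,depot)}, require {truck_at(t3,hub)}
    → {in(p4,t2), pkg_at(p2,depot), truck_at(t3,hub)}

== RESULT ==
["in(p4,t2)", "pkg_at(p2,depot)", "truck_at(t3,hub)"]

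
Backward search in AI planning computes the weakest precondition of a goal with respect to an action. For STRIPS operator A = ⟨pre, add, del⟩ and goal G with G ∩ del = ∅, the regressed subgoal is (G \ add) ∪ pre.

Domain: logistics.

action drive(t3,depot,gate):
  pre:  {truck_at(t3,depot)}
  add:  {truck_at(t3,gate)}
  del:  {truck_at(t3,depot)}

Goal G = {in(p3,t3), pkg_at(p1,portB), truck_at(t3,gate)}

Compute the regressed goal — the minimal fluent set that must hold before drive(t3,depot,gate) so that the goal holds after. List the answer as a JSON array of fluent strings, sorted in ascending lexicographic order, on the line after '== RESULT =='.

Compute (G \ add) ∪ pre:
  G ∩ del = {}  (empty — regression defined)
  G \ add = {in(p3,t3), pkg_at(p1,portB), truck_at(t3,gate)} \ {truck_at(t3,gate)} = {in(p3,t3), pkg_at(p1,portB)}
  ∪ pre   = {in(p3,t3), pkg_at(p1,portB)} ∪ {truck_at(t3,depot)}
          = {in(p3,t3), pkg_at(p1,portB), truck_at(t3,depot)}

== RESULT ==
["in(p3,t3)", "pkg_at(p1,portB)", "truck_at(t3,depot)"]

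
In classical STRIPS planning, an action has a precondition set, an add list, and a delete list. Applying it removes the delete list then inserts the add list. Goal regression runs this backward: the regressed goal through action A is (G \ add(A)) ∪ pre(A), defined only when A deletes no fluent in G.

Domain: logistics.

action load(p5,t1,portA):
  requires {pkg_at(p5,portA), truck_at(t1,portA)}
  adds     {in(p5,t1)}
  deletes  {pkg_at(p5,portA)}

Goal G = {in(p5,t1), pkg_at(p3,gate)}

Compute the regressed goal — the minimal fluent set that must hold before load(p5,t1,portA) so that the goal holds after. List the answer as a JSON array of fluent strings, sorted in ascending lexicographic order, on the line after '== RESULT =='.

Compute (G \ add) ∪ pre:
  G ∩ del = {}  (empty — regression defined)
  G \ add = {in(p5,t1), pkg_at(p3,gate)} \ {in(p5,t1)} = {pkg_at(p3,gate)}
  ∪ pre   = {pkg_at(p3,gate)} ∪ {pkg_at(p5,portA), truck_at(t1,portA)}
          = {pkg_at(p3,gate), pkg_at(p5,portA), truck_at(t1,portA)}

== RESULT ==
["pkg_at(p3,gate)", "pkg_at(p5,portA)", "truck_at(t1,portA)"]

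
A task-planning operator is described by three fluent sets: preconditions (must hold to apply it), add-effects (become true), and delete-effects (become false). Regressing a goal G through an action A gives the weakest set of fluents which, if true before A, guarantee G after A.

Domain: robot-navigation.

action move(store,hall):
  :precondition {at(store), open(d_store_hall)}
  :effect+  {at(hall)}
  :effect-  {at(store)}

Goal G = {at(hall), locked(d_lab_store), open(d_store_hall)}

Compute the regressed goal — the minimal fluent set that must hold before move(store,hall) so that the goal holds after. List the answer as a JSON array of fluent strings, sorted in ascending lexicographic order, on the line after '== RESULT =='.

Compute (G \ add) ∪ pre:
  G ∩ del = {}  (empty — regression defined)
  G \ add = {at(hall), locked(d_lab_store), open(d_store_hall)} \ {at(hall)} = {locked(d_lab_store), open(d_store_hall)}
  ∪ pre   = {locked(d_lab_store), open(d_store_hall)} ∪ {at(store), open(d_store_hall)}
          = {at(store), locked(d_lab_store), open(d_store_hall)}

== RESULT ==
["at(store)", "locked(d_lab_store)", "open(d_store_hall)"]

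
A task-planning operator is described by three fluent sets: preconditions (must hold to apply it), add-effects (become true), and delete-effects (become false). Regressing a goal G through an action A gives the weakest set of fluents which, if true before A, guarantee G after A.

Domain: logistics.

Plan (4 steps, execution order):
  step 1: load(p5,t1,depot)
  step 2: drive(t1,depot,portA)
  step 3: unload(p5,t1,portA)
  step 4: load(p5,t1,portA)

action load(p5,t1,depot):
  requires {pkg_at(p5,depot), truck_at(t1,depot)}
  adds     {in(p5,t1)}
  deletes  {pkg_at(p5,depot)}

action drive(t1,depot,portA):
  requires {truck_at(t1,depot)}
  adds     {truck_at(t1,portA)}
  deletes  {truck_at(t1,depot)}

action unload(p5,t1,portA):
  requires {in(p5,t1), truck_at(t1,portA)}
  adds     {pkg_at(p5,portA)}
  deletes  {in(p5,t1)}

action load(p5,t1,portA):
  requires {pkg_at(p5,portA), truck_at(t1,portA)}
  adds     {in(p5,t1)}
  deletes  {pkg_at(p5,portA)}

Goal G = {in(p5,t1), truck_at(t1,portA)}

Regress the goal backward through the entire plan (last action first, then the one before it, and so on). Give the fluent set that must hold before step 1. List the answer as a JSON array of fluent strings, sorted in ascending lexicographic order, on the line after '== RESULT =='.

Regress step by step:
  through step 4 (load(p5,t1,portA)): drop {in(p5,t1)}, keep {truck_at(t1,portA)}, require {pkg_at(p5,portA), truck_at(t1,portA)}
    → {pkg_at(p5,portA), truck_at(t1,portA)}
  through step 3 (unload(p5,t1,portA)): drop {pkg_at(p5,portA)}, keep {truck_at(t1,portA)}, require {in(p5,t1), truck_at(t1,portA)}
    → {in(p5,t1), truck_at(t1,portA)}
  through step 2 (drive(t1,depot,portA)): drop {truck_at(t1,portA)}, keep {in(p5,t1)}, require {truck_at(t1,depot)}
    → {in(p5,t1), truck_at(t1,depot)}
  through step 1 (load(p5,t1,depot)): drop {in(p5,t1)}, keep {truck_at(t1,depot)}, require {pkg_at(p5,depot), truck_at(t1,depot)}
    → {pkg_at(p5,depot), truck_at(t1,depot)}

== RESULT ==
["pkg_at(p5,depot)", "truck_at(t1,depot)"]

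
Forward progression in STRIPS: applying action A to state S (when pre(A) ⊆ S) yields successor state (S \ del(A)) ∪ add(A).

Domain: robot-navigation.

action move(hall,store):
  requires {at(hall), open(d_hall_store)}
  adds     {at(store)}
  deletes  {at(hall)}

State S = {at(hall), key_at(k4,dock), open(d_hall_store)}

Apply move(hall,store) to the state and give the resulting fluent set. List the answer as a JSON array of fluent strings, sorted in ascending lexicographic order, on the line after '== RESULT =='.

Progress:
  pre ⊆ S: {at(hall), open(d_hall_store)} ⊆ S  — applicable
  S \ del = {key_at(k4,dock), open(d_hall_store)}
  ∪ add   = {at(store), key_at(k4,dock), open(d_hall_store)}

== RESULT ==
["at(store)", "key_at(k4,dock)", "open(d_hall_store)"]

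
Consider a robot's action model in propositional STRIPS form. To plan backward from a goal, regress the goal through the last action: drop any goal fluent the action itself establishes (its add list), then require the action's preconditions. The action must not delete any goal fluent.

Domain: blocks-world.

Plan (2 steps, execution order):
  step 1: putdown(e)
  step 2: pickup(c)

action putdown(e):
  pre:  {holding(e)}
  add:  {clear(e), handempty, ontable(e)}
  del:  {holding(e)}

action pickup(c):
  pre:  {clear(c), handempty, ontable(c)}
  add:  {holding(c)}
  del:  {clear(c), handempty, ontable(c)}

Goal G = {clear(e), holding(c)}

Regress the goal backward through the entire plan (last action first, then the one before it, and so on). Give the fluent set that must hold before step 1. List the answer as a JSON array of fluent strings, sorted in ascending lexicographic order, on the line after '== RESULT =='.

Regress step by step:
  through step 2 (pickup(c)): drop {holding(c)}, keep {clear(e)}, require {clear(c), handempty, ontable(c)}
    → {clear(c), clear(e), handempty, ontable(c)}
  through step 1 (putdown(e)): drop {clear(e), handempty}, keep {clear(c), ontable(c)}, require {holding(e)}
    → {clear(c), holding(e), ontable(c)}

== RESULT ==
["clear(c)", "holding(e)", "ontable(c)"]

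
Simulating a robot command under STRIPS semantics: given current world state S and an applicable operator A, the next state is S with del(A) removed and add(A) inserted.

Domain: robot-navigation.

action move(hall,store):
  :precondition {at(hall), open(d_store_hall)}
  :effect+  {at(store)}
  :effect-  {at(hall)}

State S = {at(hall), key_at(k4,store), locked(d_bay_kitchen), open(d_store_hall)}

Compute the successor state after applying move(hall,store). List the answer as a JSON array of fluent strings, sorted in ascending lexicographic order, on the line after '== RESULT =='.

Compute (S \ del) ∪ add:
  pre ⊆ S: {at(hall), open(d_store_hall)} ⊆ S  — applicable
  S \ del = {key_at(k4,store), locked(d_bay_kitchen), open(d_store_hall)}
  ∪ add   = {at(store), key_at(k4,store), locked(d_bay_kitchen), open(d_store_hall)}

== RESULT ==
["at(store)", "key_at(k4,store)", "locked(d_bay_kitchen)", "open(d_store_hall)"]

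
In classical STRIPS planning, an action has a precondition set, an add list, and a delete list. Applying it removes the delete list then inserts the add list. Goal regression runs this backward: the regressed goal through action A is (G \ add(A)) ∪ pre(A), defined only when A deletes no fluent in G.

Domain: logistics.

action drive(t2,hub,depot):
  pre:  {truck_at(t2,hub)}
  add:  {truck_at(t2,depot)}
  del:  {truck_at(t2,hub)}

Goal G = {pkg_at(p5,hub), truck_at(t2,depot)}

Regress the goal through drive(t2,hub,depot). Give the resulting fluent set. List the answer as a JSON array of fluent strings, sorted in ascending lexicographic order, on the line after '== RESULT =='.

Compute (G \ add) ∪ pre:
  G ∩ del = {}  (empty — regression defined)
  G \ add = {pkg_at(p5,hub), truck_at(t2,depot)} \ {truck_at(t2,depot)} = {pkg_at(p5,hub)}
  ∪ pre   = {pkg_at(p5,hub)} ∪ {truck_at(t2,hub)}
          = {pkg_at(p5,hub), truck_at(t2,hub)}

== RESULT ==
["pkg_at(p5,hub)", "truck_at(t2,hub)"]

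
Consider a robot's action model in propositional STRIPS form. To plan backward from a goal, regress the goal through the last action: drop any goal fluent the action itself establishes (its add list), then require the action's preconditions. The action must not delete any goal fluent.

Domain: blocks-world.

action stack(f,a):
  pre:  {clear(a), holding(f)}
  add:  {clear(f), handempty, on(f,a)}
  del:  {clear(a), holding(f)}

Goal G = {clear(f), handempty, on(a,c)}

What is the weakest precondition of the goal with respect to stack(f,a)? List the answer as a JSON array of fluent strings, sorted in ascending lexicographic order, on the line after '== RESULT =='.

Compute (G \ add) ∪ pre:
  G ∩ del = {}  (empty — regression defined)
  G \ add = {clear(f), handempty, on(a,c)} \ {clear(f), handempty, on(f,a)} = {on(a,c)}
  ∪ pre   = {on(a,c)} ∪ {clear(a), holding(f)}
          = {clear(a), holding(f), on(a,c)}

== RESULT ==
["clear(a)", "holding(f)", "on(a,c)"]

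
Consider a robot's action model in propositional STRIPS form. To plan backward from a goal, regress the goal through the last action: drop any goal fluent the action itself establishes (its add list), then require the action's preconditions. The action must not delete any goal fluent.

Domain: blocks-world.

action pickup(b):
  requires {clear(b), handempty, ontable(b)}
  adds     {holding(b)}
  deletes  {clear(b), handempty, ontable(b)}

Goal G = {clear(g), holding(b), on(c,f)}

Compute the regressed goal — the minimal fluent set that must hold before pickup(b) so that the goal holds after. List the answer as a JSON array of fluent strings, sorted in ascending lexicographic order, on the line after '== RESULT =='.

Compute (G \ add) ∪ pre:
  G ∩ del = {}  (empty — regression defined)
  G \ add = {clear(g), holding(b), on(c,f)} \ {holding(b)} = {clear(g), on(c,f)}
  ∪ pre   = {clear(g), on(c,f)} ∪ {clear(b), handempty, ontable(b)}
          = {clear(b), clear(g), handempty, on(c,f), ontable(b)}

== RESULT ==
["clear(b)", "clear(g)", "handempty", "on(c,f)", "ontable(b)"]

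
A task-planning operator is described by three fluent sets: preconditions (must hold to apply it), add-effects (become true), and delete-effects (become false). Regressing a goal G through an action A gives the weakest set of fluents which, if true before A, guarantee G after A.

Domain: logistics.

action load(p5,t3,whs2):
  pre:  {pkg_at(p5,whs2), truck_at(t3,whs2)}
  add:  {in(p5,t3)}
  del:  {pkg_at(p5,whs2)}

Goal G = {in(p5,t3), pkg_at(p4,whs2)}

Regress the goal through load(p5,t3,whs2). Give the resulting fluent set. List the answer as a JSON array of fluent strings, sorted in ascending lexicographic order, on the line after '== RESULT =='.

Compute (G \ add) ∪ pre:
  G ∩ del = {}  (empty — regression defined)
  G \ add = {in(p5,t3), pkg_at(p4,whs2)} \ {in(p5,t3)} = {pkg_at(p4,whs2)}
  ∪ pre   = {pkg_at(p4,whs2)} ∪ {pkg_at(p5,whs2), truck_at(t3,whs2)}
          = {pkg_at(p4,whs2), pkg_at(p5,whs2), truck_at(t3,whs2)}

== RESULT ==
["pkg_at(p4,whs2)", "pkg_at(p5,whs2)", "truck_at(t3,whs2)"]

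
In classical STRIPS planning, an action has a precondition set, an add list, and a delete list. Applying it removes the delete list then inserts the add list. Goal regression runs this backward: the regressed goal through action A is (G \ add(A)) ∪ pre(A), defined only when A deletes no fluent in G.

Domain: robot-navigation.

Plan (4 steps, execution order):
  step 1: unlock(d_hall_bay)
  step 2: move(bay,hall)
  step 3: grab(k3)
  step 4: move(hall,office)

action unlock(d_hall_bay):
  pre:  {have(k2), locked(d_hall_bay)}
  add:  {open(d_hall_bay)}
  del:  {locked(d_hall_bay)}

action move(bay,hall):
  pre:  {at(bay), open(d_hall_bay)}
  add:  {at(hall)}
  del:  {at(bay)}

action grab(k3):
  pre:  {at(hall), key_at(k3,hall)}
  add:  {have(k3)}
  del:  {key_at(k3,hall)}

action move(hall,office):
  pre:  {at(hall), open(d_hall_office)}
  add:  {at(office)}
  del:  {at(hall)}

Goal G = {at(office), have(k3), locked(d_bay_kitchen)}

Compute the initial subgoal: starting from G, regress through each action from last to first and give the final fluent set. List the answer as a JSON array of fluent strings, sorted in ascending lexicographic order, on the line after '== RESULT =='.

Regress step by step:
  through step 4 (move(hall,office)): drop {at(office)}, keep {have(k3), locked(d_bay_kitchen)}, require {at(hall), open(d_hall_office)}
    → {at(hall), have(k3), locked(d_bay_kitchen), open(d_hall_office)}
  through step 3 (grab(k3)): drop {have(k3)}, keep {at(hall), locked(d_bay_kitchen), open(d_hall_office)}, require {at(hall), key_at(k3,hall)}
    → {at(hall), key_at(k3,hall), locked(d_bay_kitchen), open(d_hall_office)}
  through step 2 (move(bay,hall)): drop {at(hall)}, keep {key_at(k3,hall), locked(d_bay_kitchen), open(d_hall_office)}, require {at(bay), open(d_hall_bay)}
    → {at(bay), key_at(k3,hall), locked(d_bay_kitchen), open(d_hall_bay), open(d_hall_office)}
  through step 1 (unlock(d_hall_bay)): drop {open(d_hall_bay)}, keep {at(bay), key_at(k3,hall), locked(d_bay_kitchen), open(d_hall_office)}, require {have(k2), locked(d_hall_bay)}
    → {at(bay), have(k2), key_at(k3,hall), locked(d_bay_kitchen), locked(d_hall_bay), open(d_hall_office)}

== RESULT ==
["at(bay)", "have(k2)", "key_at(k3,hall)", "locked(d_bay_kitchen)", "locked(d_hall_bay)", "open(d_hall_office)"]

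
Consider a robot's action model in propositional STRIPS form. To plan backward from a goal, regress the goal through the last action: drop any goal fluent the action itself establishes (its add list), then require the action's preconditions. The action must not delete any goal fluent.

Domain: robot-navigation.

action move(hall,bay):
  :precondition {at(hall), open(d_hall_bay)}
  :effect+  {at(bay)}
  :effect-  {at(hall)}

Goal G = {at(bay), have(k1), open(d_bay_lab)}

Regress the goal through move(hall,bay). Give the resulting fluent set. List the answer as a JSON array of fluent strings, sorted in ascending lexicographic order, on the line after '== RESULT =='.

Regress:
  G ∩ del = {}  (empty — regression defined)
  G \ add = {at(bay), have(k1), open(d_bay_lab)} \ {at(bay)} = {have(k1), open(d_bay_lab)}
  ∪ pre   = {have(k1), open(d_bay_lab)} ∪ {at(hall), open(d_hall_bay)}
          = {at(hall), have(k1), open(d_bay_lab), open(d_hall_bay)}

== RESULT ==
["at(hall)", "have(k1)", "open(d_bay_lab)", "open(d_hall_bay)"]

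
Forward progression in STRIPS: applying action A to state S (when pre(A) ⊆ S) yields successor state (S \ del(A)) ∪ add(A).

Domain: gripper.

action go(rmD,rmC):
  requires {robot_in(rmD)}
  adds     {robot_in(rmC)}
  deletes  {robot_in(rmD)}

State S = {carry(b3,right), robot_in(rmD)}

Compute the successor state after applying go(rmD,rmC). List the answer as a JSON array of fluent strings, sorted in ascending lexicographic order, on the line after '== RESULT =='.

Compute (S \ del) ∪ add:
  pre ⊆ S: {robot_in(rmD)} ⊆ S  — applicable
  S \ del = {carry(b3,right)}
  ∪ add   = {carry(b3,right), robot_in(rmC)}

== RESULT ==
["carry(b3,right)", "robot_in(rmC)"]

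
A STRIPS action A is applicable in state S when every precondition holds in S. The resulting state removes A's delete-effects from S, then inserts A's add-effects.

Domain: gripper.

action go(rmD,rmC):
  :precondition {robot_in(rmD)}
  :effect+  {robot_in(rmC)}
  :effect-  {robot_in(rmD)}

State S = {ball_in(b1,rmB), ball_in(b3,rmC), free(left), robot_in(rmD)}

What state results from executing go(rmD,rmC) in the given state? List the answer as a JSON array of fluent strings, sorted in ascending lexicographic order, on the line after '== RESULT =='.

Progress:
  pre ⊆ S: {robot_in(rmD)} ⊆ S  — applicable
  S \ del = {ball_in(b1,rmB), ball_in(b3,rmC), free(left)}
  ∪ add   = {ball_in(b1,rmB), ball_in(b3,rmC), free(left), robot_in(rmC)}

== RESULT ==
["ball_in(b1,rmB)", "ball_in(b3,rmC)", "free(left)", "robot_in(rmC)"]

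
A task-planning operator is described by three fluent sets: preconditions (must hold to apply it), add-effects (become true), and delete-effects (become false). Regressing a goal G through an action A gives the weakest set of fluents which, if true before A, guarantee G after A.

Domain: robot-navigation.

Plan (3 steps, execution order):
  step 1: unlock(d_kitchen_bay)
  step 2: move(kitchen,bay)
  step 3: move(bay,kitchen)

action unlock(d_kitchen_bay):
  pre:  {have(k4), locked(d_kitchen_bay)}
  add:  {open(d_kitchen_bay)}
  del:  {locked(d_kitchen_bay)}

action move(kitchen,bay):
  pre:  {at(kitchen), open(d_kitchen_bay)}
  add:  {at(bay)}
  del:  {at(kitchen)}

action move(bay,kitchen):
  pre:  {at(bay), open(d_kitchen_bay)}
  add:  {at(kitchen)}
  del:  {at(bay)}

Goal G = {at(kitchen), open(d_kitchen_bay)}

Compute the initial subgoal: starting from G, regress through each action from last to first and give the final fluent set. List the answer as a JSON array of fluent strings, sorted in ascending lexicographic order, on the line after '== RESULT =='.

Regress step by step:
  through step 3 (move(bay,kitchen)): drop {at(kitchen)}, keep {open(d_kitchen_bay)}, require {at(bay), open(d_kitchen_bay)}
    → {at(bay), open(d_kitchen_bay)}
  through step 2 (move(kitchen,bay)): drop {at(bay)}, keep {open(d_kitchen_bay)}, require {at(kitchen), open(d_kitchen_bay)}
    → {at(kitchen), open(d_kitchen_bay)}
  through step 1 (unlock(d_kitchen_bay)): drop {open(d_kitchen_bay)}, keep {at(kitchen)}, require {have(k4), locked(d_kitchen_bay)}
    → {at(kitchen), have(k4), locked(d_kitchen_bay)}

== RESULT ==
["at(kitchen)", "have(k4)", "locked(d_kitchen_bay)"]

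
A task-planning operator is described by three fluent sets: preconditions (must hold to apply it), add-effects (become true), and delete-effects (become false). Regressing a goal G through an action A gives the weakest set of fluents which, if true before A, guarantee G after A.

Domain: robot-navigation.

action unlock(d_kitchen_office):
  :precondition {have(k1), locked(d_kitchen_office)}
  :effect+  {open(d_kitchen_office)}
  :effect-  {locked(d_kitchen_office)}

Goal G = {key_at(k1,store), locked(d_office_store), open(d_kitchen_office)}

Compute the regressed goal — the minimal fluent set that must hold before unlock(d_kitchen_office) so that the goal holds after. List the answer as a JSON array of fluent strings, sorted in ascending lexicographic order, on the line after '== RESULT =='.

Compute (G \ add) ∪ pre:
  G ∩ del = {}  (empty — regression defined)
  G \ add = {key_at(k1,store), locked(d_office_store), open(d_kitchen_office)} \ {open(d_kitchen_office)} = {key_at(k1,store), locked(d_office_store)}
  ∪ pre   = {key_at(k1,store), locked(d_office_store)} ∪ {have(k1), locked(d_kitchen_office)}
          = {have(k1), key_at(k1,store), locked(d_kitchen_office), locked(d_office_store)}

== RESULT ==
["have(k1)", "key_at(k1,store)", "locked(d_kitchen_office)", "locked(d_office_store)"]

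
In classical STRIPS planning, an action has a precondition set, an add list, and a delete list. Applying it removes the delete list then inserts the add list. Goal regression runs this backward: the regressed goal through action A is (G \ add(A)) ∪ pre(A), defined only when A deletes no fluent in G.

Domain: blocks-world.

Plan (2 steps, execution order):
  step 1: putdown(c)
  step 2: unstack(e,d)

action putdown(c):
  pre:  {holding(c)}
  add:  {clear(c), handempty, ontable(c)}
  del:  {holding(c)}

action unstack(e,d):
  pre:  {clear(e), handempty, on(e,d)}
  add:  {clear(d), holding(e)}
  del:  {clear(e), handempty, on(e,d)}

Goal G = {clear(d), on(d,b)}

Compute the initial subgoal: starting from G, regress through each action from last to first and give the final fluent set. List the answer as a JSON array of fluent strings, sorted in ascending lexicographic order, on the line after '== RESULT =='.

Work backward from the goal:
  through step 2 (unstack(e,d)): drop {clear(d)}, keep {on(d,b)}, require {clear(e), handempty, on(e,d)}
    → {clear(e), handempty, on(d,b), on(e,d)}
  through step 1 (putdown(c)): drop {handempty}, keep {clear(e), on(d,b), on(e,d)}, require {holding(c)}
    → {clear(e), holding(c), on(d,b), on(e,d)}

== RESULT ==
["clear(e)", "holding(c)", "on(d,b)", "on(e,d)"]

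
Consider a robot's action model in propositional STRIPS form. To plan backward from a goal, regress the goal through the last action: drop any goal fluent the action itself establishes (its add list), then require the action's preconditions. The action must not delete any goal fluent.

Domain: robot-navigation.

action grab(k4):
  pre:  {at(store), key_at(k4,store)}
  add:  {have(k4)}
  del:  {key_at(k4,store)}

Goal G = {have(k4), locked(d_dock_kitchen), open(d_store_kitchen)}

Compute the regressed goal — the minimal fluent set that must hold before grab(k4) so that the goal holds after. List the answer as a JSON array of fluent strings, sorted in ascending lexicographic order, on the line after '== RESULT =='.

Regress:
  G ∩ del = {}  (empty — regression defined)
  G \ add = {have(k4), locked(d_dock_kitchen), open(d_store_kitchen)} \ {have(k4)} = {locked(d_dock_kitchen), open(d_store_kitchen)}
  ∪ pre   = {locked(d_dock_kitchen), open(d_store_kitchen)} ∪ {at(store), key_at(k4,store)}
          = {at(store), key_at(k4,store), locked(d_dock_kitchen), open(d_store_kitchen)}

== RESULT ==
["at(store)", "key_at(k4,store)", "locked(d_dock_kitchen)", "open(d_store_kitchen)"]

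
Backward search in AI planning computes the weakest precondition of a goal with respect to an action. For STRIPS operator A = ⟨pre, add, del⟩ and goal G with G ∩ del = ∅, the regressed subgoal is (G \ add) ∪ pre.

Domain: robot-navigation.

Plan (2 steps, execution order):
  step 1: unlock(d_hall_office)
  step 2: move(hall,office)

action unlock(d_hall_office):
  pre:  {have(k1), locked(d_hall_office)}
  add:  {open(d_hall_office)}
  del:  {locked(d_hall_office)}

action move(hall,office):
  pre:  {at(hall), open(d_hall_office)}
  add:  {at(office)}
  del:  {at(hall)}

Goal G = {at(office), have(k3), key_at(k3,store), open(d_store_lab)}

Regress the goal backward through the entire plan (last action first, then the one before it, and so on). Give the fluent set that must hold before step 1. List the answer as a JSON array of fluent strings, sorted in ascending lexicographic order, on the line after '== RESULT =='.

Regress step by step:
  through step 2 (move(hall,office)): drop {at(office)}, keep {have(k3), key_at(k3,store), open(d_store_lab)}, require {at(hall), open(d_hall_office)}
    → {at(hall), have(k3), key_at(k3,store), open(d_hall_office), open(d_store_lab)}
  through step 1 (unlock(d_hall_office)): drop {open(d_hall_office)}, keep {at(hall), have(k3), key_at(k3,store), open(d_store_lab)}, require {have(k1), locked(d_hall_office)}
    → {at(hall), have(k1), have(k3), key_at(k3,store), locked(d_hall_office), open(d_store_lab)}

== RESULT ==
["at(hall)", "have(k1)", "have(k3)", "key_at(k3,store)", "locked(d_hall_office)", "open(d_store_lab)"]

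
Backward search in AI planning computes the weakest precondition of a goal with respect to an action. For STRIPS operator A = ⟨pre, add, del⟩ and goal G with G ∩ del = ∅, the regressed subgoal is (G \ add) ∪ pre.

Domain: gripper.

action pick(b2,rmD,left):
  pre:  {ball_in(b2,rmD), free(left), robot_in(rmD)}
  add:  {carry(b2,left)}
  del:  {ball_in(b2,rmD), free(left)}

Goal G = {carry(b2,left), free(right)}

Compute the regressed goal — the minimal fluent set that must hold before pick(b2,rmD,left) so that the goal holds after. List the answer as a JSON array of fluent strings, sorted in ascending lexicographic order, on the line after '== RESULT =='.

Compute (G \ add) ∪ pre:
  G ∩ del = {}  (empty — regression defined)
  G \ add = {carry(b2,left), free(right)} \ {carry(b2,left)} = {free(right)}
  ∪ pre   = {free(right)} ∪ {ball_in(b2,rmD), free(left), robot_in(rmD)}
          = {ball_in(b2,rmD), free(left), free(right), robot_in(rmD)}

== RESULT ==
["ball_in(b2,rmD)", "free(left)", "free(right)", "robot_in(rmD)"]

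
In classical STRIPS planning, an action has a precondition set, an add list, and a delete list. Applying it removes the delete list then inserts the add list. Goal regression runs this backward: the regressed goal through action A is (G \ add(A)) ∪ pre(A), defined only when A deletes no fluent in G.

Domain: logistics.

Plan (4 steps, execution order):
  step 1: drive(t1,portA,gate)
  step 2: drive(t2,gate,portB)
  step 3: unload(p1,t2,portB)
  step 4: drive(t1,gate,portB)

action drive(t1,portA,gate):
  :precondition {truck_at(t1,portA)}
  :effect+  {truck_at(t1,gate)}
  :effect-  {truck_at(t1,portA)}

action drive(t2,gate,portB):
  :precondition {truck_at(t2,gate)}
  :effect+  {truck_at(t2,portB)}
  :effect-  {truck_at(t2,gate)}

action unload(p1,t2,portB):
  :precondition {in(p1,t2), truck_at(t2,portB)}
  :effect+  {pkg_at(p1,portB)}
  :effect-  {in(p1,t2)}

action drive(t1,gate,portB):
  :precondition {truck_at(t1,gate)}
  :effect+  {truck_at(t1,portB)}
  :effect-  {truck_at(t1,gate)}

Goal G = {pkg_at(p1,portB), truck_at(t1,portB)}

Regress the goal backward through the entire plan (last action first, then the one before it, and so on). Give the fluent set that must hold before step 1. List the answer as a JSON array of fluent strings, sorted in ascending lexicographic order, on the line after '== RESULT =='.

Work backward from the goal:
  through step 4 (drive(t1,gate,portB)): drop {truck_at(t1,portB)}, keep {pkg_at(p1,portB)}, require {truck_at(t1,gate)}
    → {pkg_at(p1,portB), truck_at(t1,gate)}
  through step 3 (unload(p1,t2,portB)): drop {pkg_at(p1,portB)}, keep {truck_at(t1,gate)}, require {in(p1,t2), truck_at(t2,portB)}
    → {in(p1,t2), truck_at(t1,gate), truck_at(t2,portB)}
  through step 2 (drive(t2,gate,portB)): drop {truck_at(t2,portB)}, keep {in(p1,t2), truck_at(t1,gate)}, require {truck_at(t2,gate)}
    → {in(p1,t2), truck_at(t1,gate), truck_at(t2,gate)}
  through step 1 (drive(t1,portA,gate)): drop {truck_at(t1,gate)}, keep {in(p1,t2), truck_at(t2,gate)}, require {truck_at(t1,portA)}
    → {in(p1,t2), truck_at(t1,portA), truck_at(t2,gate)}

== RESULT ==
["in(p1,t2)", "truck_at(t1,portA)", "truck_at(t2,gate)"]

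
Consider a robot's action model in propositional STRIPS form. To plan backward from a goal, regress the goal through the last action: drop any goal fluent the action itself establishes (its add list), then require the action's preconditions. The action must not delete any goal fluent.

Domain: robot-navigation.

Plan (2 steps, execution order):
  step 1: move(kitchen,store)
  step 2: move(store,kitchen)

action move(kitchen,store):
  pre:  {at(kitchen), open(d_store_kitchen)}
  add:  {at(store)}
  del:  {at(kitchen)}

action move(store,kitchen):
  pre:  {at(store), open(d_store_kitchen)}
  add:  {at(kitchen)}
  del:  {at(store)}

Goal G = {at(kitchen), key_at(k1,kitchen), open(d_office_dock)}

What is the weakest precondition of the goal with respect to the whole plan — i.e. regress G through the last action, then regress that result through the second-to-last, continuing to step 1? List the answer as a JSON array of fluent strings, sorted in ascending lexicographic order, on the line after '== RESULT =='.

Work backward from the goal:
  through step 2 (move(store,kitchen)): drop {at(kitchen)}, keep {key_at(k1,kitchen), open(d_office_dock)}, require {at(store), open(d_store_kitchen)}
    → {at(store), key_at(k1,kitchen), open(d_office_dock), open(d_store_kitchen)}
  through step 1 (move(kitchen,store)): drop {at(store)}, keep {key_at(k1,kitchen), open(d_office_dock), open(d_store_kitchen)}, require {at(kitchen), open(d_store_kitchen)}
    → {at(kitchen), key_at(k1,kitchen), open(d_office_dock), open(d_store_kitchen)}

== RESULT ==
["at(kitchen)", "key_at(k1,kitchen)", "open(d_office_dock)", "open(d_store_kitchen)"]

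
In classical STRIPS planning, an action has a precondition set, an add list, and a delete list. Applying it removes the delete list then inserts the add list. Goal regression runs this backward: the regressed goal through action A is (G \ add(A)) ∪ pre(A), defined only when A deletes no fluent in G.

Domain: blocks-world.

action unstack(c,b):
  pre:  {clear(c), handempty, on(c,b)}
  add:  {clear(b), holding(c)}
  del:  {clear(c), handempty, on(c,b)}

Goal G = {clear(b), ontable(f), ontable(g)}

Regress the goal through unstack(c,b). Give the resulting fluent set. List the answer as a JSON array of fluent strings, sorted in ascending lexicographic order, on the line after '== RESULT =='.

Compute (G \ add) ∪ pre:
  G ∩ del = {}  (empty — regression defined)
  G \ add = {clear(b), ontable(f), ontable(g)} \ {clear(b), holding(c)} = {ontable(f), ontable(g)}
  ∪ pre   = {ontable(f), ontable(g)} ∪ {clear(c), handempty, on(c,b)}
          = {clear(c), handempty, on(c,b), ontable(f), ontable(g)}

== RESULT ==
["clear(c)", "handempty", "on(c,b)", "ontable(f)", "ontable(g)"]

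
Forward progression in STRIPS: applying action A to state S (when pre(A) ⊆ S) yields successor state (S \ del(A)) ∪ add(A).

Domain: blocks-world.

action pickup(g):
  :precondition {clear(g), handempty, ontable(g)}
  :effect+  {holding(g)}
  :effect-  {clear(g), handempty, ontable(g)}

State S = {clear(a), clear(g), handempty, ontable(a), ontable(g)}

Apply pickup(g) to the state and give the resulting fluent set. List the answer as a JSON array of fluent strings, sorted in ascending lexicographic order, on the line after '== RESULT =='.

Progress:
  pre ⊆ S: {clear(g), handempty, ontable(g)} ⊆ S  — applicable
  S \ del = {clear(a), ontable(a)}
  ∪ add   = {clear(a), holding(g), ontable(a)}

== RESULT ==
["clear(a)", "holding(g)", "ontable(a)"]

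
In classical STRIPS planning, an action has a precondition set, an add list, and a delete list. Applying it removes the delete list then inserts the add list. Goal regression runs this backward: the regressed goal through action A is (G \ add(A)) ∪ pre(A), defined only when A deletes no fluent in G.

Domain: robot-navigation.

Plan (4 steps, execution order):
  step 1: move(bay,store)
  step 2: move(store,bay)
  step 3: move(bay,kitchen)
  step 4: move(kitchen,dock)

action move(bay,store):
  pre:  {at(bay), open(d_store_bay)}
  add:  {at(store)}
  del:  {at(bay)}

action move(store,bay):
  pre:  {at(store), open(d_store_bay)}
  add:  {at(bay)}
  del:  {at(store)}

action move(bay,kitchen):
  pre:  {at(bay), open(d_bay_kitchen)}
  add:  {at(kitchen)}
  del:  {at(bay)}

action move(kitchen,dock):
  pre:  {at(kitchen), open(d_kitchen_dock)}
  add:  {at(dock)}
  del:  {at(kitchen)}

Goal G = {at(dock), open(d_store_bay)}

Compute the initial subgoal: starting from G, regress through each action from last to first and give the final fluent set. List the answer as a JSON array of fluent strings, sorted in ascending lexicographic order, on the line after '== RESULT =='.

Work backward from the goal:
  through step 4 (move(kitchen,dock)): drop {at(dock)}, keep {open(d_store_bay)}, require {at(kitchen), open(d_kitchen_dock)}
    → {at(kitchen), open(d_kitchen_dock), open(d_store_bay)}
  through step 3 (move(bay,kitchen)): drop {at(kitchen)}, keep {open(d_kitchen_dock), open(d_store_bay)}, require {at(bay), open(d_bay_kitchen)}
    → {at(bay), open(d_bay_kitchen), open(d_kitchen_dock), open(d_store_bay)}
  through step 2 (move(store,bay)): drop {at(bay)}, keep {open(d_bay_kitchen), open(d_kitchen_dock), open(d_store_bay)}, require {at(store), open(d_store_bay)}
    → {at(store), open(d_bay_kitchen), open(d_kitchen_dock), open(d_store_bay)}
  through step 1 (move(bay,store)): drop {at(store)}, keep {open(d_bay_kitchen), open(d_kitchen_dock), open(d_store_bay)}, require {at(bay), open(d_store_bay)}
    → {at(bay), open(d_bay_kitchen), open(d_kitchen_dock), open(d_store_bay)}

== RESULT ==
["at(bay)", "open(d_bay_kitchen)", "open(d_kitchen_dock)", "open(d_store_bay)"]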